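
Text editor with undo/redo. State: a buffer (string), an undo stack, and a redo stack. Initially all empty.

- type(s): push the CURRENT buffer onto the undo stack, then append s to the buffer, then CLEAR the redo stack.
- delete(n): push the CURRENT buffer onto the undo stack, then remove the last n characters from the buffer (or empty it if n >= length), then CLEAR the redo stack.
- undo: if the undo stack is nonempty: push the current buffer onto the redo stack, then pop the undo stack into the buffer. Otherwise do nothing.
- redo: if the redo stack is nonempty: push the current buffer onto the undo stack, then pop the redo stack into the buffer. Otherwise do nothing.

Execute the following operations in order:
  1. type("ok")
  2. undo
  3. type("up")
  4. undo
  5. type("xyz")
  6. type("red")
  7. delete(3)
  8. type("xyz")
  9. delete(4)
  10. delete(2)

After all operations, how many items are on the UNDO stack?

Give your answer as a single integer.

Answer: 6

Derivation:
After op 1 (type): buf='ok' undo_depth=1 redo_depth=0
After op 2 (undo): buf='(empty)' undo_depth=0 redo_depth=1
After op 3 (type): buf='up' undo_depth=1 redo_depth=0
After op 4 (undo): buf='(empty)' undo_depth=0 redo_depth=1
After op 5 (type): buf='xyz' undo_depth=1 redo_depth=0
After op 6 (type): buf='xyzred' undo_depth=2 redo_depth=0
After op 7 (delete): buf='xyz' undo_depth=3 redo_depth=0
After op 8 (type): buf='xyzxyz' undo_depth=4 redo_depth=0
After op 9 (delete): buf='xy' undo_depth=5 redo_depth=0
After op 10 (delete): buf='(empty)' undo_depth=6 redo_depth=0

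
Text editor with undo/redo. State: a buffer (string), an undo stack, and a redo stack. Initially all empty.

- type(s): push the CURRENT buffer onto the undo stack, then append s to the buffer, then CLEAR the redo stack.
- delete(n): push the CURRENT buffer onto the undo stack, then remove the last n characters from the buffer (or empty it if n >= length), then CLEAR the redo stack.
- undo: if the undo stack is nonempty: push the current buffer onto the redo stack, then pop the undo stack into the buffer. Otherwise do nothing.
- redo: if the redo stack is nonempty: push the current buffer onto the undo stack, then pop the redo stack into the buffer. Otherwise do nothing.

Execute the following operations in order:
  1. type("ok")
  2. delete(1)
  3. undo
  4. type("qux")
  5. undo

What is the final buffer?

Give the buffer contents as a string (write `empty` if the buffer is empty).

Answer: ok

Derivation:
After op 1 (type): buf='ok' undo_depth=1 redo_depth=0
After op 2 (delete): buf='o' undo_depth=2 redo_depth=0
After op 3 (undo): buf='ok' undo_depth=1 redo_depth=1
After op 4 (type): buf='okqux' undo_depth=2 redo_depth=0
After op 5 (undo): buf='ok' undo_depth=1 redo_depth=1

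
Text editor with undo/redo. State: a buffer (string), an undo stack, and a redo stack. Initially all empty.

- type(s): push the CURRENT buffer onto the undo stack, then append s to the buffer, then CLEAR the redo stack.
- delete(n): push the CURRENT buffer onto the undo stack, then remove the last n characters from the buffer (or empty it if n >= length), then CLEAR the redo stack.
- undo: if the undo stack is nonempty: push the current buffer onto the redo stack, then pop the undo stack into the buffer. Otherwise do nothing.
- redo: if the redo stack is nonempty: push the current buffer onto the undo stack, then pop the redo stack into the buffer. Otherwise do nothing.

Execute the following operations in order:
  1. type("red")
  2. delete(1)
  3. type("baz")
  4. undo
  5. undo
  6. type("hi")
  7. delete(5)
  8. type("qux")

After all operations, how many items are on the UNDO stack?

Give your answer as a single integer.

Answer: 4

Derivation:
After op 1 (type): buf='red' undo_depth=1 redo_depth=0
After op 2 (delete): buf='re' undo_depth=2 redo_depth=0
After op 3 (type): buf='rebaz' undo_depth=3 redo_depth=0
After op 4 (undo): buf='re' undo_depth=2 redo_depth=1
After op 5 (undo): buf='red' undo_depth=1 redo_depth=2
After op 6 (type): buf='redhi' undo_depth=2 redo_depth=0
After op 7 (delete): buf='(empty)' undo_depth=3 redo_depth=0
After op 8 (type): buf='qux' undo_depth=4 redo_depth=0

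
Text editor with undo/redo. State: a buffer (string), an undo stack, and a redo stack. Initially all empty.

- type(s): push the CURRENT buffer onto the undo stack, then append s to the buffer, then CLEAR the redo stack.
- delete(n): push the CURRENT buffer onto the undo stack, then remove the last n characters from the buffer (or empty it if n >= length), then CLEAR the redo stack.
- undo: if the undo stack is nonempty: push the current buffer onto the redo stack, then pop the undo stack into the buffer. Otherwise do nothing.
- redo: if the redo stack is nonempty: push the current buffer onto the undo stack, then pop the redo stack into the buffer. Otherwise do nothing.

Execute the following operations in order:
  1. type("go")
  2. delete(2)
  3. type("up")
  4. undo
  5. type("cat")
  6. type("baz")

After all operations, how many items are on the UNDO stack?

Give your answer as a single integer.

Answer: 4

Derivation:
After op 1 (type): buf='go' undo_depth=1 redo_depth=0
After op 2 (delete): buf='(empty)' undo_depth=2 redo_depth=0
After op 3 (type): buf='up' undo_depth=3 redo_depth=0
After op 4 (undo): buf='(empty)' undo_depth=2 redo_depth=1
After op 5 (type): buf='cat' undo_depth=3 redo_depth=0
After op 6 (type): buf='catbaz' undo_depth=4 redo_depth=0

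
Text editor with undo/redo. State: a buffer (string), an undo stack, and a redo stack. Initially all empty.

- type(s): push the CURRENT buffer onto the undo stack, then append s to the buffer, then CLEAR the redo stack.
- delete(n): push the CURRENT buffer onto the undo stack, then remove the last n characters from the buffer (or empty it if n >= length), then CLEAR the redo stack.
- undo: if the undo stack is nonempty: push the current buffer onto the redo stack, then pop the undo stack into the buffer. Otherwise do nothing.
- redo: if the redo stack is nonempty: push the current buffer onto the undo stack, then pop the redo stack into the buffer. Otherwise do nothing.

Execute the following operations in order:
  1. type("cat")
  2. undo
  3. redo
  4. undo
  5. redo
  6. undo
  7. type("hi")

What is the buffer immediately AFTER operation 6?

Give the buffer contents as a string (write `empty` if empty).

Answer: empty

Derivation:
After op 1 (type): buf='cat' undo_depth=1 redo_depth=0
After op 2 (undo): buf='(empty)' undo_depth=0 redo_depth=1
After op 3 (redo): buf='cat' undo_depth=1 redo_depth=0
After op 4 (undo): buf='(empty)' undo_depth=0 redo_depth=1
After op 5 (redo): buf='cat' undo_depth=1 redo_depth=0
After op 6 (undo): buf='(empty)' undo_depth=0 redo_depth=1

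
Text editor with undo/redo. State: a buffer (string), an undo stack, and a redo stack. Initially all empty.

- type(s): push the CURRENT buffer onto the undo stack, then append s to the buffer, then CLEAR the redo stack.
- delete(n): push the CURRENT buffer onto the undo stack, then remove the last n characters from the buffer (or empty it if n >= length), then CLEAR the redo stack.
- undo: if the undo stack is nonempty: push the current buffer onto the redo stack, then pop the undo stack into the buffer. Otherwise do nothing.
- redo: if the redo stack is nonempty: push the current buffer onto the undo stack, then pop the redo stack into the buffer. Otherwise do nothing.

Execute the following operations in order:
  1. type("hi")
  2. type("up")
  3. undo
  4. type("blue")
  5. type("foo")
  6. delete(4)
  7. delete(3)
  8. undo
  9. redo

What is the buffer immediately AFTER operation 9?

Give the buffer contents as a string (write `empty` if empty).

After op 1 (type): buf='hi' undo_depth=1 redo_depth=0
After op 2 (type): buf='hiup' undo_depth=2 redo_depth=0
After op 3 (undo): buf='hi' undo_depth=1 redo_depth=1
After op 4 (type): buf='hiblue' undo_depth=2 redo_depth=0
After op 5 (type): buf='hibluefoo' undo_depth=3 redo_depth=0
After op 6 (delete): buf='hiblu' undo_depth=4 redo_depth=0
After op 7 (delete): buf='hi' undo_depth=5 redo_depth=0
After op 8 (undo): buf='hiblu' undo_depth=4 redo_depth=1
After op 9 (redo): buf='hi' undo_depth=5 redo_depth=0

Answer: hi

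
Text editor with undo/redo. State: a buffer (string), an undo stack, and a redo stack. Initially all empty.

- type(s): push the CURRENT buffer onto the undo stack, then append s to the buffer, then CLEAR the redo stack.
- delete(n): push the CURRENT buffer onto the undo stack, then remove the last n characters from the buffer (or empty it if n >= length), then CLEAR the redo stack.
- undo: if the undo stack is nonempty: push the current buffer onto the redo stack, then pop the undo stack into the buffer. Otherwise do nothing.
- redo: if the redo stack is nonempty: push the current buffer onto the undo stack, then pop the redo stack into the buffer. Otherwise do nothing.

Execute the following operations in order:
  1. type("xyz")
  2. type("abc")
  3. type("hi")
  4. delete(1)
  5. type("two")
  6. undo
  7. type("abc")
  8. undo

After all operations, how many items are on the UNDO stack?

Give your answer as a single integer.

Answer: 4

Derivation:
After op 1 (type): buf='xyz' undo_depth=1 redo_depth=0
After op 2 (type): buf='xyzabc' undo_depth=2 redo_depth=0
After op 3 (type): buf='xyzabchi' undo_depth=3 redo_depth=0
After op 4 (delete): buf='xyzabch' undo_depth=4 redo_depth=0
After op 5 (type): buf='xyzabchtwo' undo_depth=5 redo_depth=0
After op 6 (undo): buf='xyzabch' undo_depth=4 redo_depth=1
After op 7 (type): buf='xyzabchabc' undo_depth=5 redo_depth=0
After op 8 (undo): buf='xyzabch' undo_depth=4 redo_depth=1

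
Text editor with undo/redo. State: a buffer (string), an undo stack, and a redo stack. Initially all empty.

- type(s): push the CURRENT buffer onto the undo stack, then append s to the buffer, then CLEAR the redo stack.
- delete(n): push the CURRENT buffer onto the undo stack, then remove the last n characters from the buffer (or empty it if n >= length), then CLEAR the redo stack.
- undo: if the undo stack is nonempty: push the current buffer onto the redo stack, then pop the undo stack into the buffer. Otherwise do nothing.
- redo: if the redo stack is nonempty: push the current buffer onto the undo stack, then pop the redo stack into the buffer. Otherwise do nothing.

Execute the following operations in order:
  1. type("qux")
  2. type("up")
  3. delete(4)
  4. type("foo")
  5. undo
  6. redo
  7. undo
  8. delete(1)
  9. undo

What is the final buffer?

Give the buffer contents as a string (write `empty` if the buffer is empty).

Answer: q

Derivation:
After op 1 (type): buf='qux' undo_depth=1 redo_depth=0
After op 2 (type): buf='quxup' undo_depth=2 redo_depth=0
After op 3 (delete): buf='q' undo_depth=3 redo_depth=0
After op 4 (type): buf='qfoo' undo_depth=4 redo_depth=0
After op 5 (undo): buf='q' undo_depth=3 redo_depth=1
After op 6 (redo): buf='qfoo' undo_depth=4 redo_depth=0
After op 7 (undo): buf='q' undo_depth=3 redo_depth=1
After op 8 (delete): buf='(empty)' undo_depth=4 redo_depth=0
After op 9 (undo): buf='q' undo_depth=3 redo_depth=1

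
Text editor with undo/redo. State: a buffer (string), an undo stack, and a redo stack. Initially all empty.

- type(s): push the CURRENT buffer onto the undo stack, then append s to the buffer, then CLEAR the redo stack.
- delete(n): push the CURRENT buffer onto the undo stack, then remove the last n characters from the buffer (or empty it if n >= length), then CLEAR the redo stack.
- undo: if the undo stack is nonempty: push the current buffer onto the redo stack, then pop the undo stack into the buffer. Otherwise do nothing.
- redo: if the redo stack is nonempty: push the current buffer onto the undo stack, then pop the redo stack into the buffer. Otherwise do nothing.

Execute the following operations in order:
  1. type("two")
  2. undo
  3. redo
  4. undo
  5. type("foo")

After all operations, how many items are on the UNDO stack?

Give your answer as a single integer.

Answer: 1

Derivation:
After op 1 (type): buf='two' undo_depth=1 redo_depth=0
After op 2 (undo): buf='(empty)' undo_depth=0 redo_depth=1
After op 3 (redo): buf='two' undo_depth=1 redo_depth=0
After op 4 (undo): buf='(empty)' undo_depth=0 redo_depth=1
After op 5 (type): buf='foo' undo_depth=1 redo_depth=0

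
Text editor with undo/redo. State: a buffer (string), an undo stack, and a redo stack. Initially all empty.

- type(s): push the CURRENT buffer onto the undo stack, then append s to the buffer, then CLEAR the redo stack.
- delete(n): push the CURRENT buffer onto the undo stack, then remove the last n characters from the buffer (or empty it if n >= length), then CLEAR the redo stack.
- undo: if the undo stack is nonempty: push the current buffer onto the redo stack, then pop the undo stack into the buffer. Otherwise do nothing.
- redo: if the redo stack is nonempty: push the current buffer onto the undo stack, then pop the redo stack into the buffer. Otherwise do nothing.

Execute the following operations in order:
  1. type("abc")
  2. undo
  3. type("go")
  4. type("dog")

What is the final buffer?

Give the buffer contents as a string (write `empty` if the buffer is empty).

Answer: godog

Derivation:
After op 1 (type): buf='abc' undo_depth=1 redo_depth=0
After op 2 (undo): buf='(empty)' undo_depth=0 redo_depth=1
After op 3 (type): buf='go' undo_depth=1 redo_depth=0
After op 4 (type): buf='godog' undo_depth=2 redo_depth=0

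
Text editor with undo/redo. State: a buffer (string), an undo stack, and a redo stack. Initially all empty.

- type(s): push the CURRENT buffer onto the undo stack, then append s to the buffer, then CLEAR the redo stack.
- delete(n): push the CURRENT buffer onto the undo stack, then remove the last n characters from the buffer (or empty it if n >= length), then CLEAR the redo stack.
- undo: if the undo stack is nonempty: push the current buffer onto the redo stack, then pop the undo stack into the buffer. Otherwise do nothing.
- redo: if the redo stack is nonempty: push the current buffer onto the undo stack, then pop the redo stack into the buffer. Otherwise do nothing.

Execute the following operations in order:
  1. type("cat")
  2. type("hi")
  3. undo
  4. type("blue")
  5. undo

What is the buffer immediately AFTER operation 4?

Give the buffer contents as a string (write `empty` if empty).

Answer: catblue

Derivation:
After op 1 (type): buf='cat' undo_depth=1 redo_depth=0
After op 2 (type): buf='cathi' undo_depth=2 redo_depth=0
After op 3 (undo): buf='cat' undo_depth=1 redo_depth=1
After op 4 (type): buf='catblue' undo_depth=2 redo_depth=0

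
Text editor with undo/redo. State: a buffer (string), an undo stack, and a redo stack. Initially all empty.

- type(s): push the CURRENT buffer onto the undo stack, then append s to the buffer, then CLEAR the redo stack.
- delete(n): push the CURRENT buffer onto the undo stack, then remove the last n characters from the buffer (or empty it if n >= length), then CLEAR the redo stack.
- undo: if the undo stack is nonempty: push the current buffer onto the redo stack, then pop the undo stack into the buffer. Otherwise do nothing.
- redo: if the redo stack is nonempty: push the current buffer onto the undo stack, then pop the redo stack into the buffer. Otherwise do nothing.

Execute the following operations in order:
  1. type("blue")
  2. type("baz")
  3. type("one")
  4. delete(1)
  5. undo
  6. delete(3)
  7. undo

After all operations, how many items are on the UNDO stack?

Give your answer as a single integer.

Answer: 3

Derivation:
After op 1 (type): buf='blue' undo_depth=1 redo_depth=0
After op 2 (type): buf='bluebaz' undo_depth=2 redo_depth=0
After op 3 (type): buf='bluebazone' undo_depth=3 redo_depth=0
After op 4 (delete): buf='bluebazon' undo_depth=4 redo_depth=0
After op 5 (undo): buf='bluebazone' undo_depth=3 redo_depth=1
After op 6 (delete): buf='bluebaz' undo_depth=4 redo_depth=0
After op 7 (undo): buf='bluebazone' undo_depth=3 redo_depth=1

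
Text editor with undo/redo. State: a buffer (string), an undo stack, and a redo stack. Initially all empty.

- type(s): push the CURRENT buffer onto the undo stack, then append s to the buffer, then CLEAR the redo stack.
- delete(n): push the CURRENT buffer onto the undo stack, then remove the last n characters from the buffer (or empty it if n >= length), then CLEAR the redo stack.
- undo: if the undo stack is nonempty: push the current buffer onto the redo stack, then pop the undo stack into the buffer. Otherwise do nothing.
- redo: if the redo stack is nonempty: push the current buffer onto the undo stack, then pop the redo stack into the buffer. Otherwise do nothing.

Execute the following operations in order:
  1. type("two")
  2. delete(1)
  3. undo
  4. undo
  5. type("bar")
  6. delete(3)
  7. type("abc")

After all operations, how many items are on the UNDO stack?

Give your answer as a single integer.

Answer: 3

Derivation:
After op 1 (type): buf='two' undo_depth=1 redo_depth=0
After op 2 (delete): buf='tw' undo_depth=2 redo_depth=0
After op 3 (undo): buf='two' undo_depth=1 redo_depth=1
After op 4 (undo): buf='(empty)' undo_depth=0 redo_depth=2
After op 5 (type): buf='bar' undo_depth=1 redo_depth=0
After op 6 (delete): buf='(empty)' undo_depth=2 redo_depth=0
After op 7 (type): buf='abc' undo_depth=3 redo_depth=0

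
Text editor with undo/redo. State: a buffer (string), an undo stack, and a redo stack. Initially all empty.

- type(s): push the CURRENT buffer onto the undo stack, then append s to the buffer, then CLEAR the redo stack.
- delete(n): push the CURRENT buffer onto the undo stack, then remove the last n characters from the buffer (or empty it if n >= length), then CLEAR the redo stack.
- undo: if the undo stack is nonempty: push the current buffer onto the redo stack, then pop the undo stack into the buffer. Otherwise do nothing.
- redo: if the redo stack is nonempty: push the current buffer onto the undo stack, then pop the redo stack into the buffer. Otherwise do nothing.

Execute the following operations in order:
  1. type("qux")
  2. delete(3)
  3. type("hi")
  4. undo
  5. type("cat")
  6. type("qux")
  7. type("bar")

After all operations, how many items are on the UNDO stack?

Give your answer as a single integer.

After op 1 (type): buf='qux' undo_depth=1 redo_depth=0
After op 2 (delete): buf='(empty)' undo_depth=2 redo_depth=0
After op 3 (type): buf='hi' undo_depth=3 redo_depth=0
After op 4 (undo): buf='(empty)' undo_depth=2 redo_depth=1
After op 5 (type): buf='cat' undo_depth=3 redo_depth=0
After op 6 (type): buf='catqux' undo_depth=4 redo_depth=0
After op 7 (type): buf='catquxbar' undo_depth=5 redo_depth=0

Answer: 5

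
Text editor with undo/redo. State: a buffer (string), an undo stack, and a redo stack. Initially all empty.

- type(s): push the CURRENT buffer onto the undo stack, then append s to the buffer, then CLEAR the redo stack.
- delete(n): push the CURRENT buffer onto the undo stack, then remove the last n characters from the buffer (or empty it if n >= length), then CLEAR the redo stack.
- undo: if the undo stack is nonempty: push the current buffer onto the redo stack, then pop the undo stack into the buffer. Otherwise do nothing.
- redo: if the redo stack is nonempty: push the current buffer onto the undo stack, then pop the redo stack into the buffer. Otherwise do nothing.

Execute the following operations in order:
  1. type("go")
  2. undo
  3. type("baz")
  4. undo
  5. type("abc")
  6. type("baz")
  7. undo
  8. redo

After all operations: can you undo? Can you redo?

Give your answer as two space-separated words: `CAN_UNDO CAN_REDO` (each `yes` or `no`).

Answer: yes no

Derivation:
After op 1 (type): buf='go' undo_depth=1 redo_depth=0
After op 2 (undo): buf='(empty)' undo_depth=0 redo_depth=1
After op 3 (type): buf='baz' undo_depth=1 redo_depth=0
After op 4 (undo): buf='(empty)' undo_depth=0 redo_depth=1
After op 5 (type): buf='abc' undo_depth=1 redo_depth=0
After op 6 (type): buf='abcbaz' undo_depth=2 redo_depth=0
After op 7 (undo): buf='abc' undo_depth=1 redo_depth=1
After op 8 (redo): buf='abcbaz' undo_depth=2 redo_depth=0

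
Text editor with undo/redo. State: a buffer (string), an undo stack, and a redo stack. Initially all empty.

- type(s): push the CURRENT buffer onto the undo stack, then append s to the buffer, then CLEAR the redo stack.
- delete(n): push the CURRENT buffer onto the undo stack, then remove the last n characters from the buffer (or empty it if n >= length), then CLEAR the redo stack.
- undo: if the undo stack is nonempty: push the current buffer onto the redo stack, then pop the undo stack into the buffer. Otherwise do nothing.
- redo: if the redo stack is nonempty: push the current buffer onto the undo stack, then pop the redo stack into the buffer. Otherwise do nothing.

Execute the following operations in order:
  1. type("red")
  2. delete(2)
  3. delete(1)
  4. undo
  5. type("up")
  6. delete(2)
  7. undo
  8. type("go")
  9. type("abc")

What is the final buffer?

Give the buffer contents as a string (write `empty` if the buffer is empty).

Answer: rupgoabc

Derivation:
After op 1 (type): buf='red' undo_depth=1 redo_depth=0
After op 2 (delete): buf='r' undo_depth=2 redo_depth=0
After op 3 (delete): buf='(empty)' undo_depth=3 redo_depth=0
After op 4 (undo): buf='r' undo_depth=2 redo_depth=1
After op 5 (type): buf='rup' undo_depth=3 redo_depth=0
After op 6 (delete): buf='r' undo_depth=4 redo_depth=0
After op 7 (undo): buf='rup' undo_depth=3 redo_depth=1
After op 8 (type): buf='rupgo' undo_depth=4 redo_depth=0
After op 9 (type): buf='rupgoabc' undo_depth=5 redo_depth=0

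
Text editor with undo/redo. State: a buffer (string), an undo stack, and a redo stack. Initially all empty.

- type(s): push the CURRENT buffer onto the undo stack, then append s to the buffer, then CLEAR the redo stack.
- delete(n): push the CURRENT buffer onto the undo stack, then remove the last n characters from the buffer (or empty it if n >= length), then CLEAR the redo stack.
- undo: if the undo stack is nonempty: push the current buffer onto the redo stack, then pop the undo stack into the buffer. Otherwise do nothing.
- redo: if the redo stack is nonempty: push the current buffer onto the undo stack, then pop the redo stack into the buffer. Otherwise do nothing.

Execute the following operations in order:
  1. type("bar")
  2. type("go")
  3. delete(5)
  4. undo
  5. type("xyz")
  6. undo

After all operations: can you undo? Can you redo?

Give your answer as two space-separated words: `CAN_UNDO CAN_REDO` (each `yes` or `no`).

After op 1 (type): buf='bar' undo_depth=1 redo_depth=0
After op 2 (type): buf='bargo' undo_depth=2 redo_depth=0
After op 3 (delete): buf='(empty)' undo_depth=3 redo_depth=0
After op 4 (undo): buf='bargo' undo_depth=2 redo_depth=1
After op 5 (type): buf='bargoxyz' undo_depth=3 redo_depth=0
After op 6 (undo): buf='bargo' undo_depth=2 redo_depth=1

Answer: yes yes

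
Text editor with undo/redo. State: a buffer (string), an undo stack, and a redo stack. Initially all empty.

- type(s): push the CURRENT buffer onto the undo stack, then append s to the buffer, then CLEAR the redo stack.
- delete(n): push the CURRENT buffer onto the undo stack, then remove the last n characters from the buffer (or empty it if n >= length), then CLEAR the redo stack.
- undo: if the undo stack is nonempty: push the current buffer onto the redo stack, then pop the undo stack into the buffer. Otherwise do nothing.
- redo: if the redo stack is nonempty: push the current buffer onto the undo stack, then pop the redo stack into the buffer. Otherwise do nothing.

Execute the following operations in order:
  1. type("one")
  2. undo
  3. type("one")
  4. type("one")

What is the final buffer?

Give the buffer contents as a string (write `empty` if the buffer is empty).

After op 1 (type): buf='one' undo_depth=1 redo_depth=0
After op 2 (undo): buf='(empty)' undo_depth=0 redo_depth=1
After op 3 (type): buf='one' undo_depth=1 redo_depth=0
After op 4 (type): buf='oneone' undo_depth=2 redo_depth=0

Answer: oneone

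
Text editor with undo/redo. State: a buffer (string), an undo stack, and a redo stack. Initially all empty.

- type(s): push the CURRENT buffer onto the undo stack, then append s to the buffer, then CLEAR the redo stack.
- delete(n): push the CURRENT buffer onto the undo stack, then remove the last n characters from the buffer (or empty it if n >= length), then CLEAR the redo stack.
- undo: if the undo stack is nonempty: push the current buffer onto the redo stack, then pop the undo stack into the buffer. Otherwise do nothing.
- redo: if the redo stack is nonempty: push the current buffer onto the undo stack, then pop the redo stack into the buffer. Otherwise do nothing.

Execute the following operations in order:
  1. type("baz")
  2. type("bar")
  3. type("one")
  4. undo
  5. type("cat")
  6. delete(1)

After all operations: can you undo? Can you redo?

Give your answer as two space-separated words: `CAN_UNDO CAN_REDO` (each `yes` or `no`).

Answer: yes no

Derivation:
After op 1 (type): buf='baz' undo_depth=1 redo_depth=0
After op 2 (type): buf='bazbar' undo_depth=2 redo_depth=0
After op 3 (type): buf='bazbarone' undo_depth=3 redo_depth=0
After op 4 (undo): buf='bazbar' undo_depth=2 redo_depth=1
After op 5 (type): buf='bazbarcat' undo_depth=3 redo_depth=0
After op 6 (delete): buf='bazbarca' undo_depth=4 redo_depth=0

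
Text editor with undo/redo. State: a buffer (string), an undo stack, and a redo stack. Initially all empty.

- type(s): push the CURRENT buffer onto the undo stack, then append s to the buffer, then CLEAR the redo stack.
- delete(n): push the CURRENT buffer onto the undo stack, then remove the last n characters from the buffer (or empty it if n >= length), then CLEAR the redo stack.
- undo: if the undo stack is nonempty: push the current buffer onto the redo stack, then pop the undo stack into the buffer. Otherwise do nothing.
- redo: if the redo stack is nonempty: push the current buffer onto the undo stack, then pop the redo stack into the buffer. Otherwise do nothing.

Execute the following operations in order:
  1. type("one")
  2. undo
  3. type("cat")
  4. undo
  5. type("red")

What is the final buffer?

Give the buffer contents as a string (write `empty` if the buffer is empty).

After op 1 (type): buf='one' undo_depth=1 redo_depth=0
After op 2 (undo): buf='(empty)' undo_depth=0 redo_depth=1
After op 3 (type): buf='cat' undo_depth=1 redo_depth=0
After op 4 (undo): buf='(empty)' undo_depth=0 redo_depth=1
After op 5 (type): buf='red' undo_depth=1 redo_depth=0

Answer: red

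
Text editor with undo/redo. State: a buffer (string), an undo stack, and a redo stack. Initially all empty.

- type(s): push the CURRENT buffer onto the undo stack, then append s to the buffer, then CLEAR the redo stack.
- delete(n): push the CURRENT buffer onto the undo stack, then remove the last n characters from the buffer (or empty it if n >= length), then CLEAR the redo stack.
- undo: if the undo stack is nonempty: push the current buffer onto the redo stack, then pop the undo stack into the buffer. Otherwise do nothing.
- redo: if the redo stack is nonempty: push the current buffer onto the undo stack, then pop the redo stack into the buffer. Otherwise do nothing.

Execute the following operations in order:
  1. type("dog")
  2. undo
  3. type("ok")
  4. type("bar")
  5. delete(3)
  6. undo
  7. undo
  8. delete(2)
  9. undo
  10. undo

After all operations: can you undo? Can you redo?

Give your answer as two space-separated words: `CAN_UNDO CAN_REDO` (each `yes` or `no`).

Answer: no yes

Derivation:
After op 1 (type): buf='dog' undo_depth=1 redo_depth=0
After op 2 (undo): buf='(empty)' undo_depth=0 redo_depth=1
After op 3 (type): buf='ok' undo_depth=1 redo_depth=0
After op 4 (type): buf='okbar' undo_depth=2 redo_depth=0
After op 5 (delete): buf='ok' undo_depth=3 redo_depth=0
After op 6 (undo): buf='okbar' undo_depth=2 redo_depth=1
After op 7 (undo): buf='ok' undo_depth=1 redo_depth=2
After op 8 (delete): buf='(empty)' undo_depth=2 redo_depth=0
After op 9 (undo): buf='ok' undo_depth=1 redo_depth=1
After op 10 (undo): buf='(empty)' undo_depth=0 redo_depth=2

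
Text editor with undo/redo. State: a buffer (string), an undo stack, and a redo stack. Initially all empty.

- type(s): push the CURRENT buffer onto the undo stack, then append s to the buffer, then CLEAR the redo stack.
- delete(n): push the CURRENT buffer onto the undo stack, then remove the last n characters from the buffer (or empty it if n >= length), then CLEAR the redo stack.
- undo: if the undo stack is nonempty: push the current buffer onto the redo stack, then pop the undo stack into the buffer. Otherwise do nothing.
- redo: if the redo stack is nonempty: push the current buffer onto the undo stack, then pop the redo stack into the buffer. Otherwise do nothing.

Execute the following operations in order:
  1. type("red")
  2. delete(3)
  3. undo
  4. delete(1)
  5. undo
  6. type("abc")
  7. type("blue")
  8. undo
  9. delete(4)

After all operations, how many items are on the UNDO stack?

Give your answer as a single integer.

After op 1 (type): buf='red' undo_depth=1 redo_depth=0
After op 2 (delete): buf='(empty)' undo_depth=2 redo_depth=0
After op 3 (undo): buf='red' undo_depth=1 redo_depth=1
After op 4 (delete): buf='re' undo_depth=2 redo_depth=0
After op 5 (undo): buf='red' undo_depth=1 redo_depth=1
After op 6 (type): buf='redabc' undo_depth=2 redo_depth=0
After op 7 (type): buf='redabcblue' undo_depth=3 redo_depth=0
After op 8 (undo): buf='redabc' undo_depth=2 redo_depth=1
After op 9 (delete): buf='re' undo_depth=3 redo_depth=0

Answer: 3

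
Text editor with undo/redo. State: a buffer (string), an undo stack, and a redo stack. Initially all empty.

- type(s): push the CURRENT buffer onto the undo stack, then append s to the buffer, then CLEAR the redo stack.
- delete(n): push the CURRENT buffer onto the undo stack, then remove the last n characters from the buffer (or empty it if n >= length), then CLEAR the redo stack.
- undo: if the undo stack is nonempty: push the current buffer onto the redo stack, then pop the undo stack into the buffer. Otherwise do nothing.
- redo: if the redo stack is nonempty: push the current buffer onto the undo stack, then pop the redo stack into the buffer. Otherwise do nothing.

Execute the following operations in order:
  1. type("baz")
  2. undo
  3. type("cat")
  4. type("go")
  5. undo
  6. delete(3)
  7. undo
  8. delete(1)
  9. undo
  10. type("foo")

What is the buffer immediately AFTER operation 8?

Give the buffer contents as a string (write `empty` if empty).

Answer: ca

Derivation:
After op 1 (type): buf='baz' undo_depth=1 redo_depth=0
After op 2 (undo): buf='(empty)' undo_depth=0 redo_depth=1
After op 3 (type): buf='cat' undo_depth=1 redo_depth=0
After op 4 (type): buf='catgo' undo_depth=2 redo_depth=0
After op 5 (undo): buf='cat' undo_depth=1 redo_depth=1
After op 6 (delete): buf='(empty)' undo_depth=2 redo_depth=0
After op 7 (undo): buf='cat' undo_depth=1 redo_depth=1
After op 8 (delete): buf='ca' undo_depth=2 redo_depth=0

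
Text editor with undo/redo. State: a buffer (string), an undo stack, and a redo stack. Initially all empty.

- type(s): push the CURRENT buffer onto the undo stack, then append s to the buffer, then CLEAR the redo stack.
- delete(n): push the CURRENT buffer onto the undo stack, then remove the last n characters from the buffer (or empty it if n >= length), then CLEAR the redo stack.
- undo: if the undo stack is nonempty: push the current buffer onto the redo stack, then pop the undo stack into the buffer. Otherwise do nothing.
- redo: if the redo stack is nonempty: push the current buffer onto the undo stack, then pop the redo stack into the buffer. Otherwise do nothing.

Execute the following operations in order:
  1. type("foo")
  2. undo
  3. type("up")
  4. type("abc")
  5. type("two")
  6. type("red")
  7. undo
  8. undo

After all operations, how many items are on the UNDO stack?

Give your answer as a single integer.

Answer: 2

Derivation:
After op 1 (type): buf='foo' undo_depth=1 redo_depth=0
After op 2 (undo): buf='(empty)' undo_depth=0 redo_depth=1
After op 3 (type): buf='up' undo_depth=1 redo_depth=0
After op 4 (type): buf='upabc' undo_depth=2 redo_depth=0
After op 5 (type): buf='upabctwo' undo_depth=3 redo_depth=0
After op 6 (type): buf='upabctwored' undo_depth=4 redo_depth=0
After op 7 (undo): buf='upabctwo' undo_depth=3 redo_depth=1
After op 8 (undo): buf='upabc' undo_depth=2 redo_depth=2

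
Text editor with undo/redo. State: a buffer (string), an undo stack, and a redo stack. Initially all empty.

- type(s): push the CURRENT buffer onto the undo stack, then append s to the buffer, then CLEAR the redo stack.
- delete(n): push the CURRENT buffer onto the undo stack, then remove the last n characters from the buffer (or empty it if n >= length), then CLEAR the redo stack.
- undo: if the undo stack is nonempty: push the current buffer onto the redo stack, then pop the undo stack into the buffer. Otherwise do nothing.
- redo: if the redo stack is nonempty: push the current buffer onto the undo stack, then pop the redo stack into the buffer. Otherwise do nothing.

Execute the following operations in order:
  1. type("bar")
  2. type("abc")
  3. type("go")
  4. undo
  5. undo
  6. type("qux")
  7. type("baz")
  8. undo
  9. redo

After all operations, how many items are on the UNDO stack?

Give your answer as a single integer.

After op 1 (type): buf='bar' undo_depth=1 redo_depth=0
After op 2 (type): buf='barabc' undo_depth=2 redo_depth=0
After op 3 (type): buf='barabcgo' undo_depth=3 redo_depth=0
After op 4 (undo): buf='barabc' undo_depth=2 redo_depth=1
After op 5 (undo): buf='bar' undo_depth=1 redo_depth=2
After op 6 (type): buf='barqux' undo_depth=2 redo_depth=0
After op 7 (type): buf='barquxbaz' undo_depth=3 redo_depth=0
After op 8 (undo): buf='barqux' undo_depth=2 redo_depth=1
After op 9 (redo): buf='barquxbaz' undo_depth=3 redo_depth=0

Answer: 3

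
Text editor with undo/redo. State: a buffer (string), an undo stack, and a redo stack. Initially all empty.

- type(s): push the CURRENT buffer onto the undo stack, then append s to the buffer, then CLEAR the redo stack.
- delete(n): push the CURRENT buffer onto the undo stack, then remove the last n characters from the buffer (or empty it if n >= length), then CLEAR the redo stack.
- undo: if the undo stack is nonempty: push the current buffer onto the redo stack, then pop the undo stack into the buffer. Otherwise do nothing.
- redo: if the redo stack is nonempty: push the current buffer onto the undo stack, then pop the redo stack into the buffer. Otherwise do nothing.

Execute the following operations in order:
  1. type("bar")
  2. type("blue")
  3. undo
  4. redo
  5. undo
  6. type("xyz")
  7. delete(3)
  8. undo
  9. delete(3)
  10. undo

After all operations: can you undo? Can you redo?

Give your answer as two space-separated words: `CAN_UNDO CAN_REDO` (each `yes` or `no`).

Answer: yes yes

Derivation:
After op 1 (type): buf='bar' undo_depth=1 redo_depth=0
After op 2 (type): buf='barblue' undo_depth=2 redo_depth=0
After op 3 (undo): buf='bar' undo_depth=1 redo_depth=1
After op 4 (redo): buf='barblue' undo_depth=2 redo_depth=0
After op 5 (undo): buf='bar' undo_depth=1 redo_depth=1
After op 6 (type): buf='barxyz' undo_depth=2 redo_depth=0
After op 7 (delete): buf='bar' undo_depth=3 redo_depth=0
After op 8 (undo): buf='barxyz' undo_depth=2 redo_depth=1
After op 9 (delete): buf='bar' undo_depth=3 redo_depth=0
After op 10 (undo): buf='barxyz' undo_depth=2 redo_depth=1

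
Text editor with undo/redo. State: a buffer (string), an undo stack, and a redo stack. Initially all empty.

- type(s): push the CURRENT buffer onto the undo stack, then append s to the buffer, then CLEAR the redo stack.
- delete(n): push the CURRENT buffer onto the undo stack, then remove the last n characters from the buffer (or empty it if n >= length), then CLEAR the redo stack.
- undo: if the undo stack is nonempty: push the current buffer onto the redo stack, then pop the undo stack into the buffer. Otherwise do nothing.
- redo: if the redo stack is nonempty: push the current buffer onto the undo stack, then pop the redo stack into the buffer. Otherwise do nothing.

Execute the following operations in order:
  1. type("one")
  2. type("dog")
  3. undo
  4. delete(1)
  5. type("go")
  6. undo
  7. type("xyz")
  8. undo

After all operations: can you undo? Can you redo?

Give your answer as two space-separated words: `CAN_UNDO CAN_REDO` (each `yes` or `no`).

Answer: yes yes

Derivation:
After op 1 (type): buf='one' undo_depth=1 redo_depth=0
After op 2 (type): buf='onedog' undo_depth=2 redo_depth=0
After op 3 (undo): buf='one' undo_depth=1 redo_depth=1
After op 4 (delete): buf='on' undo_depth=2 redo_depth=0
After op 5 (type): buf='ongo' undo_depth=3 redo_depth=0
After op 6 (undo): buf='on' undo_depth=2 redo_depth=1
After op 7 (type): buf='onxyz' undo_depth=3 redo_depth=0
After op 8 (undo): buf='on' undo_depth=2 redo_depth=1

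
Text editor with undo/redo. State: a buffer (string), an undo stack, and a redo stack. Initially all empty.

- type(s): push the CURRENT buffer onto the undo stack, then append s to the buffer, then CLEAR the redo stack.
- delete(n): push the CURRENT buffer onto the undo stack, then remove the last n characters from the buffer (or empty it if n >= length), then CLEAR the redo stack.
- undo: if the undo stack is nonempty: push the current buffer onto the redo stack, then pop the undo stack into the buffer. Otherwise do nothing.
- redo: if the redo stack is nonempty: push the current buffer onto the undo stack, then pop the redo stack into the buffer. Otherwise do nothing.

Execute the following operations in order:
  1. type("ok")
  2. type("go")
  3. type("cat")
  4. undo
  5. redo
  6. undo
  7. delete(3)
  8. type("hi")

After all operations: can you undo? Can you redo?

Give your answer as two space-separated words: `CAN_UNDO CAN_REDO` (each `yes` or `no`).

After op 1 (type): buf='ok' undo_depth=1 redo_depth=0
After op 2 (type): buf='okgo' undo_depth=2 redo_depth=0
After op 3 (type): buf='okgocat' undo_depth=3 redo_depth=0
After op 4 (undo): buf='okgo' undo_depth=2 redo_depth=1
After op 5 (redo): buf='okgocat' undo_depth=3 redo_depth=0
After op 6 (undo): buf='okgo' undo_depth=2 redo_depth=1
After op 7 (delete): buf='o' undo_depth=3 redo_depth=0
After op 8 (type): buf='ohi' undo_depth=4 redo_depth=0

Answer: yes no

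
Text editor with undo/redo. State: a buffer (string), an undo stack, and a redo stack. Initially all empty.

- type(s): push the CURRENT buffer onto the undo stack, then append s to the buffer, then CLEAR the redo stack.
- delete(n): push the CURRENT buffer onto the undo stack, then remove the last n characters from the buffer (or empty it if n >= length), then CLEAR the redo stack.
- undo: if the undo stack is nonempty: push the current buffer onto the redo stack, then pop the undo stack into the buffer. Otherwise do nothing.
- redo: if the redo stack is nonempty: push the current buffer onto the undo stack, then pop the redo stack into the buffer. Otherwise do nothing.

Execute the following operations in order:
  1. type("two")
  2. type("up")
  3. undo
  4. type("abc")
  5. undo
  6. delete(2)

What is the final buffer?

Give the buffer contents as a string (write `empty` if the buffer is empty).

Answer: t

Derivation:
After op 1 (type): buf='two' undo_depth=1 redo_depth=0
After op 2 (type): buf='twoup' undo_depth=2 redo_depth=0
After op 3 (undo): buf='two' undo_depth=1 redo_depth=1
After op 4 (type): buf='twoabc' undo_depth=2 redo_depth=0
After op 5 (undo): buf='two' undo_depth=1 redo_depth=1
After op 6 (delete): buf='t' undo_depth=2 redo_depth=0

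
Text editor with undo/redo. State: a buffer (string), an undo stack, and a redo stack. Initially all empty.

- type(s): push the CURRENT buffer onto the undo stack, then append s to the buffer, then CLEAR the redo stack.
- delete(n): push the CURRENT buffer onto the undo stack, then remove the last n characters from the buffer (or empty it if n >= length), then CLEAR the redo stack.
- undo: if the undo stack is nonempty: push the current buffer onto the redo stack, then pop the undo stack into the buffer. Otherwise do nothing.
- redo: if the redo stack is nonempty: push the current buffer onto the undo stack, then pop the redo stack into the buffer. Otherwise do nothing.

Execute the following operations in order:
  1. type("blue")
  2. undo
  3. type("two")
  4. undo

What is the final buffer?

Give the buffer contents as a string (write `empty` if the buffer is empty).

Answer: empty

Derivation:
After op 1 (type): buf='blue' undo_depth=1 redo_depth=0
After op 2 (undo): buf='(empty)' undo_depth=0 redo_depth=1
After op 3 (type): buf='two' undo_depth=1 redo_depth=0
After op 4 (undo): buf='(empty)' undo_depth=0 redo_depth=1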